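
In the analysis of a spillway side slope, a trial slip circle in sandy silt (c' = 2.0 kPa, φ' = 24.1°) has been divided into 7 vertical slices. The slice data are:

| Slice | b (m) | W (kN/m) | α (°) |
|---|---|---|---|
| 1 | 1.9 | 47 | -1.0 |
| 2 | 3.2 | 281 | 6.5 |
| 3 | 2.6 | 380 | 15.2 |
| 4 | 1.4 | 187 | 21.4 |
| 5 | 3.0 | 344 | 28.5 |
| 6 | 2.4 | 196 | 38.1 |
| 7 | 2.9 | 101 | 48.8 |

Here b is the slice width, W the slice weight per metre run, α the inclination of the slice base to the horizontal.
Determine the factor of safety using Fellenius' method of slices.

FS = 1.18

Ordinary method of slices: FS = Σ[c'·Δl_i + (W_i cosα_i)·tanφ'] / Σ W_i sinα_i, with Δl_i = b_i / cosα_i.
Slice 1: Δl = 1.9/cos(-1.0°) = 1.900 m; N'_1 = 47·cos(-1.0°) = 47.0; c'Δl = 3.80; W sinα = -0.8
Slice 2: Δl = 3.2/cos6.5° = 3.221 m; N'_2 = 281·cos6.5° = 279.2; c'Δl = 6.44; W sinα = 31.8
Slice 3: Δl = 2.6/cos15.2° = 2.694 m; N'_3 = 380·cos15.2° = 366.7; c'Δl = 5.39; W sinα = 99.6
Slice 4: Δl = 1.4/cos21.4° = 1.504 m; N'_4 = 187·cos21.4° = 174.1; c'Δl = 3.01; W sinα = 68.2
Slice 5: Δl = 3.0/cos28.5° = 3.414 m; N'_5 = 344·cos28.5° = 302.3; c'Δl = 6.83; W sinα = 164.1
Slice 6: Δl = 2.4/cos38.1° = 3.050 m; N'_6 = 196·cos38.1° = 154.2; c'Δl = 6.10; W sinα = 120.9
Slice 7: Δl = 2.9/cos48.8° = 4.403 m; N'_7 = 101·cos48.8° = 66.5; c'Δl = 8.81; W sinα = 76.0
Σc'Δl = 40.4 kN/m; ΣN' = 1390.1 kN/m; ΣW sinα = 559.9 kN/m
Resisting = 40.4 + 1390.1·tan24.1° = 40.4 + 621.8 = 662.2 kN/m
FS = 662.2 / 559.9 = 1.183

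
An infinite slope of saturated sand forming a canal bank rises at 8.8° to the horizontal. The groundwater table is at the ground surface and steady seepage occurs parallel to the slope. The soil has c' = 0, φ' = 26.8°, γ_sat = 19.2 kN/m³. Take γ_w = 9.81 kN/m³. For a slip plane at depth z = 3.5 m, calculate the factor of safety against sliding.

FS = 1.60

With seepage parallel to the slope and the water table at the surface, the effective normal stress on the slip plane uses the buoyant unit weight γ' = γ_sat − γ_w while the driving shear stress uses γ_sat:
FS = [c' + γ' z cos²β tanφ'] / [γ_sat z sinβ cosβ]
(For c' = 0 this reduces to FS = (γ'/γ_sat)·tanφ'/tanβ.)
γ' = 19.2 − 9.81 = 9.39 kN/m³
Numerator = 0.0 + 9.39·3.5·cos²8.8°·tan26.8° = 0.0 + 9.39·3.5·0.9766·0.5051 = 16.213 kPa
Denominator = 19.2·3.5·sin8.8°·cos8.8° = 19.2·3.5·0.1530·0.9882 = 10.160 kPa
FS = 16.213 / 10.160 = 1.596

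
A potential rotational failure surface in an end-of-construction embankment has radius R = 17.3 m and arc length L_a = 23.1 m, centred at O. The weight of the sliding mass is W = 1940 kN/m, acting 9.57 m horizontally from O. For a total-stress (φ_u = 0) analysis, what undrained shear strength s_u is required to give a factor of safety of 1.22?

s_u = 56.7 kPa

FS = s_u·L_a·R / (W·d), so s_u = FS·W·d / (L_a·R).
s_u = 1.22·1940·9.57 / (23.10·17.3) = 22650.3 / 399.63 = 56.68 kPa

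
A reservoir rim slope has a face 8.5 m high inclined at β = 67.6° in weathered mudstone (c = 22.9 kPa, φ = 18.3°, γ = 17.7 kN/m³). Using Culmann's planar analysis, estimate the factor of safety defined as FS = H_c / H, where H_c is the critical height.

FS = 1.54

H_c = (4c/γ) · sinβ cosφ / [1 − cos(β − φ)]
    = (4·22.9/17.7) · sin67.6°·cos18.3° / [1 − cos49.3°]
    = 5.175 · 0.8778 / 0.3479 = 13.06 m
FS = H_c / H = 13.06 / 8.5 = 1.536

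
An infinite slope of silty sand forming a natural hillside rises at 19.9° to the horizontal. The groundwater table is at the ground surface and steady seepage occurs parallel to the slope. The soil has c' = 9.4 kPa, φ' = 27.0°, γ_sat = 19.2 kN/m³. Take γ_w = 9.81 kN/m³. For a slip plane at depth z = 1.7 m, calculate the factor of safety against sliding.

With seepage parallel to the slope and the water table at the surface, the effective normal stress on the slip plane uses the buoyant unit weight γ' = γ_sat − γ_w while the driving shear stress uses γ_sat:
FS = [c' + γ' z cos²β tanφ'] / [γ_sat z sinβ cosβ]
γ' = 19.2 − 9.81 = 9.39 kN/m³
Numerator = 9.4 + 9.39·1.7·cos²19.9°·tan27.0° = 9.4 + 9.39·1.7·0.8841·0.5095 = 16.591 kPa
Denominator = 19.2·1.7·sin19.9°·cos19.9° = 19.2·1.7·0.3404·0.9403 = 10.447 kPa
FS = 16.591 / 10.447 = 1.588

FS = 1.59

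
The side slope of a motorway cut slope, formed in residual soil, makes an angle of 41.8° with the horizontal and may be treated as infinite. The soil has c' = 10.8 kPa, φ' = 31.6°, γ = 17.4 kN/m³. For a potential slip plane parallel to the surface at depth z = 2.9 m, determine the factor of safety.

FS = 1.12

For an infinite slope with a slip plane parallel to the surface (no pore pressure): FS = [c' + γz cos²β tanφ'] / [γz sinβ cosβ].
γz = 17.4·2.9 = 50.46 kN/m²
Numerator = 10.8 + 50.46·cos²41.8°·tan31.6° = 10.8 + 50.46·0.5557·0.6152 = 28.052 kPa
Denominator = 50.46·sin41.8°·cos41.8° = 50.46·0.6665·0.7455 = 25.073 kPa
FS = 28.052 / 25.073 = 1.119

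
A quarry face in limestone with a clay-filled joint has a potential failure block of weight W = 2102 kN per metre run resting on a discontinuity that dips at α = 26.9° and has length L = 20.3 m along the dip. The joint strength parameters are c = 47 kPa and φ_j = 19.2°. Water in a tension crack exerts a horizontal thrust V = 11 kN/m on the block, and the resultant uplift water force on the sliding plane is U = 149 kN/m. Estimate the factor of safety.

FS = 1.62

Resolving the block weight along and normal to the plane and applying the Mohr–Coulomb strength on the joint:
N' = W cosα − U − V sinα = 2102·cos26.9° − 149 − 11·sin26.9° = 1720.6 kN/m
Driving force T = W sinα + V cosα = 2102·sin26.9° + 11·cos26.9° = 960.8 kN/m
Resisting force R = c·L + N'·tanφ_j = 47·20.3 + 1720.6·tan19.2° = 954.1 + 599.2 = 1553.3 kN/m
FS = R / T = 1553.3 / 960.8 = 1.617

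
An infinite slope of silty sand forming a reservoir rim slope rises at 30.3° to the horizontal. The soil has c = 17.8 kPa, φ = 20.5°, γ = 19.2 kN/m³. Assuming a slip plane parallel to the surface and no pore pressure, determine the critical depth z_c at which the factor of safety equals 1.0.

z_c = 5.91 m

Setting FS = 1.00 in FS = [c + γz cos²β tanφ] / [γz sinβ cosβ] and solving for z:
z = c / [γ cosβ (FS·sinβ − cosβ·tanφ)]
  = 17.8 / [19.2·cos30.3°·(1.00·sin30.3° − cos30.3°·tan20.5°)]
  = 17.8 / [19.2·0.8634·(1.00·0.5045 − 0.8634·0.3739)]
  = 17.8 / 3.0124 = 5.909 m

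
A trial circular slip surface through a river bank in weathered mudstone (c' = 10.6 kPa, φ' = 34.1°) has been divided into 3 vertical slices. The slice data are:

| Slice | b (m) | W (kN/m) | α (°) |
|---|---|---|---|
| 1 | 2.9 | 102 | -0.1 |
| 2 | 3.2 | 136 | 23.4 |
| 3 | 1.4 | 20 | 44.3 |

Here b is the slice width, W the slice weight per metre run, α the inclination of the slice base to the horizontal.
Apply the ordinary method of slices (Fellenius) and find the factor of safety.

FS = 3.71

Ordinary method of slices: FS = Σ[c'·Δl_i + (W_i cosα_i)·tanφ'] / Σ W_i sinα_i, with Δl_i = b_i / cosα_i.
Slice 1: Δl = 2.9/cos(-0.1°) = 2.900 m; N'_1 = 102·cos(-0.1°) = 102.0; c'Δl = 30.74; W sinα = -0.2
Slice 2: Δl = 3.2/cos23.4° = 3.487 m; N'_2 = 136·cos23.4° = 124.8; c'Δl = 36.96; W sinα = 54.0
Slice 3: Δl = 1.4/cos44.3° = 1.956 m; N'_3 = 20·cos44.3° = 14.3; c'Δl = 20.74; W sinα = 14.0
Σc'Δl = 88.4 kN/m; ΣN' = 241.1 kN/m; ΣW sinα = 67.8 kN/m
Resisting = 88.4 + 241.1·tan34.1° = 88.4 + 163.3 = 251.7 kN/m
FS = 251.7 / 67.8 = 3.712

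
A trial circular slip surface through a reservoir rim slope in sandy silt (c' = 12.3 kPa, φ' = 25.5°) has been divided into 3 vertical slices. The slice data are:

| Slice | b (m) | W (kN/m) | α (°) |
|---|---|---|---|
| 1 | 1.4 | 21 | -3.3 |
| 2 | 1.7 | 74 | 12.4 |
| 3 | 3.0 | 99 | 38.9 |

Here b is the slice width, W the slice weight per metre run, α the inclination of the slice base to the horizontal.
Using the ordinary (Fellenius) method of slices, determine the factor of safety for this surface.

Ordinary method of slices: FS = Σ[c'·Δl_i + (W_i cosα_i)·tanφ'] / Σ W_i sinα_i, with Δl_i = b_i / cosα_i.
Slice 1: Δl = 1.4/cos(-3.3°) = 1.402 m; N'_1 = 21·cos(-3.3°) = 21.0; c'Δl = 17.25; W sinα = -1.2
Slice 2: Δl = 1.7/cos12.4° = 1.741 m; N'_2 = 74·cos12.4° = 72.3; c'Δl = 21.41; W sinα = 15.9
Slice 3: Δl = 3.0/cos38.9° = 3.855 m; N'_3 = 99·cos38.9° = 77.0; c'Δl = 47.41; W sinα = 62.2
Σc'Δl = 86.1 kN/m; ΣN' = 170.3 kN/m; ΣW sinα = 76.8 kN/m
Resisting = 86.1 + 170.3·tan25.5° = 86.1 + 81.2 = 167.3 kN/m
FS = 167.3 / 76.8 = 2.177

FS = 2.18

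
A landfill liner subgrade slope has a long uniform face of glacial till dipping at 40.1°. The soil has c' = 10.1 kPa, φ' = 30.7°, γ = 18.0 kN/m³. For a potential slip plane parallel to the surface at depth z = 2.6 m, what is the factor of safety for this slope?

For an infinite slope with a slip plane parallel to the surface (no pore pressure): FS = [c' + γz cos²β tanφ'] / [γz sinβ cosβ].
γz = 18.0·2.6 = 46.80 kN/m²
Numerator = 10.1 + 46.80·cos²40.1°·tan30.7° = 10.1 + 46.80·0.5851·0.5938 = 26.359 kPa
Denominator = 46.80·sin40.1°·cos40.1° = 46.80·0.6441·0.7649 = 23.059 kPa
FS = 26.359 / 23.059 = 1.143

FS = 1.14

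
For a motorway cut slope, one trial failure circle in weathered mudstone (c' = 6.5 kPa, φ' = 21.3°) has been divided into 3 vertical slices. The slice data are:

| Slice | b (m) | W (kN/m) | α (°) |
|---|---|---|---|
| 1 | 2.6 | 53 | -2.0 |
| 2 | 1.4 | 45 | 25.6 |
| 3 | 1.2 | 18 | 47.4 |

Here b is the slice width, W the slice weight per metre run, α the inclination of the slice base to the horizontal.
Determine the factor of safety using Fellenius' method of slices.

FS = 2.59

Ordinary method of slices: FS = Σ[c'·Δl_i + (W_i cosα_i)·tanφ'] / Σ W_i sinα_i, with Δl_i = b_i / cosα_i.
Slice 1: Δl = 2.6/cos(-2.0°) = 2.602 m; N'_1 = 53·cos(-2.0°) = 53.0; c'Δl = 16.91; W sinα = -1.8
Slice 2: Δl = 1.4/cos25.6° = 1.552 m; N'_2 = 45·cos25.6° = 40.6; c'Δl = 10.09; W sinα = 19.4
Slice 3: Δl = 1.2/cos47.4° = 1.773 m; N'_3 = 18·cos47.4° = 12.2; c'Δl = 11.52; W sinα = 13.2
Σc'Δl = 38.5 kN/m; ΣN' = 105.7 kN/m; ΣW sinα = 30.8 kN/m
Resisting = 38.5 + 105.7·tan21.3° = 38.5 + 41.2 = 79.7 kN/m
FS = 79.7 / 30.8 = 2.586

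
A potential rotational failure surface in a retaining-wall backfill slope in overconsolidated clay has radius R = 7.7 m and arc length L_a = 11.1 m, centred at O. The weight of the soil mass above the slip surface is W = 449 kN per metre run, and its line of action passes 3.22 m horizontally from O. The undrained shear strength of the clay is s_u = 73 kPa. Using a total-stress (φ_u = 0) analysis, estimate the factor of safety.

Taking moments about the centre O, the resisting moment is provided by the undrained shear strength acting along the arc:
M_R = s_u·L_a·R = 73·11.10·7.7 = 6239.3 kN·m/m
M_D = W·d = 449·3.22 = 1445.8 kN·m/m
FS = M_R / M_D = 6239.3 / 1445.8 = 4.316

FS = 4.32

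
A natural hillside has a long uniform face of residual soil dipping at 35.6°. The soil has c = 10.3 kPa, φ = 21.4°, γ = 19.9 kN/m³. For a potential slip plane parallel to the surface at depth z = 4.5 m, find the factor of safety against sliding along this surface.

FS = 0.79

For an infinite slope with a slip plane parallel to the surface (no pore pressure): FS = [c + γz cos²β tanφ] / [γz sinβ cosβ].
γz = 19.9·4.5 = 89.55 kN/m²
Numerator = 10.3 + 89.55·cos²35.6°·tan21.4° = 10.3 + 89.55·0.6611·0.3919 = 33.502 kPa
Denominator = 89.55·sin35.6°·cos35.6° = 89.55·0.5821·0.8131 = 42.386 kPa
FS = 33.502 / 42.386 = 0.790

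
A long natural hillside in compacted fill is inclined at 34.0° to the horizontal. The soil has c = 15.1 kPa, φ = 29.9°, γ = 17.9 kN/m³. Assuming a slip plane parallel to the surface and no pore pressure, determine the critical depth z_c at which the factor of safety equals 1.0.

Setting FS = 1.00 in FS = [c + γz cos²β tanφ] / [γz sinβ cosβ] and solving for z:
z = c / [γ cosβ (FS·sinβ − cosβ·tanφ)]
  = 15.1 / [17.9·cos34.0°·(1.00·sin34.0° − cos34.0°·tan29.9°)]
  = 15.1 / [17.9·0.8290·(1.00·0.5592 − 0.8290·0.5750)]
  = 15.1 / 1.2239 = 12.337 m

z_c = 12.34 m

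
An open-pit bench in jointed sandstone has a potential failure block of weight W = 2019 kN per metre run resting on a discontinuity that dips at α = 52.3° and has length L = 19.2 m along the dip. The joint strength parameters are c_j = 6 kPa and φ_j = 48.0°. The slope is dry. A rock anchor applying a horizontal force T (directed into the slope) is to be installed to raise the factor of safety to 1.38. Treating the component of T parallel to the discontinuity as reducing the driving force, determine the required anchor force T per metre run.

T = 417 kN/m

Resolving forces along and normal to the sliding plane, with the horizontal anchor force T adding T·sinα to the effective normal force and T·cosα acting up the plane against the driving force:
FS = [c_jL + (W cosα + T sinα) tanφ_j] / [W sinα − T cosα]
Without the anchor: N' = 1234.7 kN/m, driving T_d = 1597.5 kN/m, resisting R = 6·19.2 + 1234.7·tan48.0° = 1486.4 kN/m, FS = 0.93.
Setting FS = 1.38 and solving for T:
1.38·(1597.5 − T cos52.3°) = 1486.4 + T sin52.3°·tan48.0°
T·(sin52.3°·tan48.0° + 1.38·cos52.3°) = 1.38·1597.5 − 1486.4
T·(0.7912·1.1106 + 1.38·0.6115) = 2204.5 − 1486.4 = 718.1
T·1.7227 = 718.1
T = 416.8 kN/m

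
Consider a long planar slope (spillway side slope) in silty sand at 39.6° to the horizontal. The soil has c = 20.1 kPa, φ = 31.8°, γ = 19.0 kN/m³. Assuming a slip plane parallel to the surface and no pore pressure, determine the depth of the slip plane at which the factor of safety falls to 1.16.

Setting FS = 1.16 in FS = [c + γz cos²β tanφ] / [γz sinβ cosβ] and solving for z:
z = c / [γ cosβ (FS·sinβ − cosβ·tanφ)]
  = 20.1 / [19.0·cos39.6°·(1.16·sin39.6° − cos39.6°·tan31.8°)]
  = 20.1 / [19.0·0.7705·(1.16·0.6374 − 0.7705·0.6200)]
  = 20.1 / 3.8308 = 5.247 m

z = 5.25 m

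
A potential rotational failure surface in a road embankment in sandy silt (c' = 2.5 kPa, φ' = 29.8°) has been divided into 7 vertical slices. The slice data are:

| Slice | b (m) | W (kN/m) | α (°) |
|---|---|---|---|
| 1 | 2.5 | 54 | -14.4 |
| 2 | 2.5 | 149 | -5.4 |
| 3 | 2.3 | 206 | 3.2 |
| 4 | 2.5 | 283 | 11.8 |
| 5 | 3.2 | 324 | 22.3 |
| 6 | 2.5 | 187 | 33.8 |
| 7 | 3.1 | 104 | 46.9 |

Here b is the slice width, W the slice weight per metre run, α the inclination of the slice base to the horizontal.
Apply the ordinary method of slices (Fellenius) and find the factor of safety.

Ordinary method of slices: FS = Σ[c'·Δl_i + (W_i cosα_i)·tanφ'] / Σ W_i sinα_i, with Δl_i = b_i / cosα_i.
Slice 1: Δl = 2.5/cos(-14.4°) = 2.581 m; N'_1 = 54·cos(-14.4°) = 52.3; c'Δl = 6.45; W sinα = -13.4
Slice 2: Δl = 2.5/cos(-5.4°) = 2.511 m; N'_2 = 149·cos(-5.4°) = 148.3; c'Δl = 6.28; W sinα = -14.0
Slice 3: Δl = 2.3/cos3.2° = 2.304 m; N'_3 = 206·cos3.2° = 205.7; c'Δl = 5.76; W sinα = 11.5
Slice 4: Δl = 2.5/cos11.8° = 2.554 m; N'_4 = 283·cos11.8° = 277.0; c'Δl = 6.38; W sinα = 57.9
Slice 5: Δl = 3.2/cos22.3° = 3.459 m; N'_5 = 324·cos22.3° = 299.8; c'Δl = 8.65; W sinα = 122.9
Slice 6: Δl = 2.5/cos33.8° = 3.008 m; N'_6 = 187·cos33.8° = 155.4; c'Δl = 7.52; W sinα = 104.0
Slice 7: Δl = 3.1/cos46.9° = 4.537 m; N'_7 = 104·cos46.9° = 71.1; c'Δl = 11.34; W sinα = 75.9
Σc'Δl = 52.4 kN/m; ΣN' = 1209.6 kN/m; ΣW sinα = 344.8 kN/m
Resisting = 52.4 + 1209.6·tan29.8° = 52.4 + 692.7 = 745.1 kN/m
FS = 745.1 / 344.8 = 2.161

FS = 2.16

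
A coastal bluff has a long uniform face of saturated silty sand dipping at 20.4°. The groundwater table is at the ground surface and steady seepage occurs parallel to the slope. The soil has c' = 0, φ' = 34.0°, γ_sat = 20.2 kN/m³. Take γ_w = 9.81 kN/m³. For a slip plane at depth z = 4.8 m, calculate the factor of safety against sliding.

With seepage parallel to the slope and the water table at the surface, the effective normal stress on the slip plane uses the buoyant unit weight γ' = γ_sat − γ_w while the driving shear stress uses γ_sat:
FS = [c' + γ' z cos²β tanφ'] / [γ_sat z sinβ cosβ]
(For c' = 0 this reduces to FS = (γ'/γ_sat)·tanφ'/tanβ.)
γ' = 20.2 − 9.81 = 10.39 kN/m³
Numerator = 0.0 + 10.39·4.8·cos²20.4°·tan34.0° = 0.0 + 10.39·4.8·0.8785·0.6745 = 29.552 kPa
Denominator = 20.2·4.8·sin20.4°·cos20.4° = 20.2·4.8·0.3486·0.9373 = 31.678 kPa
FS = 29.552 / 31.678 = 0.933

FS = 0.93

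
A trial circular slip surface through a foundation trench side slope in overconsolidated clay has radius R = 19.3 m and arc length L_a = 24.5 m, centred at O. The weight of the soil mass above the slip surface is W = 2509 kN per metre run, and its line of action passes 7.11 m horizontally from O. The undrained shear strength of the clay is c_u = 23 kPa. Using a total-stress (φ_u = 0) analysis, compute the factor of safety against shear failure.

FS = 0.61

Taking moments about the centre O, the resisting moment is provided by the undrained shear strength acting along the arc:
M_R = c_u·L_a·R = 23·24.50·19.3 = 10875.6 kN·m/m
M_D = W·d = 2509·7.11 = 17839.0 kN·m/m
FS = M_R / M_D = 10875.6 / 17839.0 = 0.610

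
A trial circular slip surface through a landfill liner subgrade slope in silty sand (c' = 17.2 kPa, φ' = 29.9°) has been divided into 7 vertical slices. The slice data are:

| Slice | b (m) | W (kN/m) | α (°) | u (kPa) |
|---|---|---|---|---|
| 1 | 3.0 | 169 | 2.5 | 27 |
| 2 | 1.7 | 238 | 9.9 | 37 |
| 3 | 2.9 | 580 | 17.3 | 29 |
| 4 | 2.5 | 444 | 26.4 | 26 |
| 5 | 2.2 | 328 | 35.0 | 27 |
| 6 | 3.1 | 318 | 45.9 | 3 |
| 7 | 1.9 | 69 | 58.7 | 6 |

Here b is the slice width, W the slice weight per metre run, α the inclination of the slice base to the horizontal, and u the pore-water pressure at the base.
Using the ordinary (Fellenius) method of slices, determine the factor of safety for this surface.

FS = 1.36

Ordinary method of slices: FS = Σ[c'·Δl_i + (W_i cosα_i − u_i·Δl_i)·tanφ'] / Σ W_i sinα_i, with Δl_i = b_i / cosα_i.
Slice 1: Δl = 3.0/cos2.5° = 3.003 m; N'_1 = 169·cos2.5° − 27·3.003 = 87.8; c'Δl = 51.65; W sinα = 7.4
Slice 2: Δl = 1.7/cos9.9° = 1.726 m; N'_2 = 238·cos9.9° − 37·1.726 = 170.6; c'Δl = 29.68; W sinα = 40.9
Slice 3: Δl = 2.9/cos17.3° = 3.037 m; N'_3 = 580·cos17.3° − 29·3.037 = 465.7; c'Δl = 52.24; W sinα = 172.5
Slice 4: Δl = 2.5/cos26.4° = 2.791 m; N'_4 = 444·cos26.4° − 26·2.791 = 325.1; c'Δl = 48.01; W sinα = 197.4
Slice 5: Δl = 2.2/cos35.0° = 2.686 m; N'_5 = 328·cos35.0° − 27·2.686 = 196.2; c'Δl = 46.19; W sinα = 188.1
Slice 6: Δl = 3.1/cos45.9° = 4.455 m; N'_6 = 318·cos45.9° − 3·4.455 = 207.9; c'Δl = 76.62; W sinα = 228.4
Slice 7: Δl = 1.9/cos58.7° = 3.657 m; N'_7 = 69·cos58.7° − 6·3.657 = 13.9; c'Δl = 62.90; W sinα = 59.0
Σc'Δl = 367.3 kN/m; ΣN' = 1467.2 kN/m; ΣW sinα = 893.6 kN/m
Resisting = 367.3 + 1467.2·tan29.9° = 367.3 + 843.7 = 1211.0 kN/m
FS = 1211.0 / 893.6 = 1.355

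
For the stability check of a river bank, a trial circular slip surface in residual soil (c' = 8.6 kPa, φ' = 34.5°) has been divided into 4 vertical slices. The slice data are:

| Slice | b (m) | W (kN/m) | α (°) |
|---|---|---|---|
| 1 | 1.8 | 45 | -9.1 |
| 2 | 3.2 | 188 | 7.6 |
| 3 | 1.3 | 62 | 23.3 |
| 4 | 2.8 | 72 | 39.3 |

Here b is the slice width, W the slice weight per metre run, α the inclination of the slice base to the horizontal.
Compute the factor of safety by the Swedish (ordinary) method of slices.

Ordinary method of slices: FS = Σ[c'·Δl_i + (W_i cosα_i)·tanφ'] / Σ W_i sinα_i, with Δl_i = b_i / cosα_i.
Slice 1: Δl = 1.8/cos(-9.1°) = 1.823 m; N'_1 = 45·cos(-9.1°) = 44.4; c'Δl = 15.68; W sinα = -7.1
Slice 2: Δl = 3.2/cos7.6° = 3.228 m; N'_2 = 188·cos7.6° = 186.3; c'Δl = 27.76; W sinα = 24.9
Slice 3: Δl = 1.3/cos23.3° = 1.415 m; N'_3 = 62·cos23.3° = 56.9; c'Δl = 12.17; W sinα = 24.5
Slice 4: Δl = 2.8/cos39.3° = 3.618 m; N'_4 = 72·cos39.3° = 55.7; c'Δl = 31.12; W sinα = 45.6
Σc'Δl = 86.7 kN/m; ΣN' = 343.4 kN/m; ΣW sinα = 87.9 kN/m
Resisting = 86.7 + 343.4·tan34.5° = 86.7 + 236.0 = 322.8 kN/m
FS = 322.8 / 87.9 = 3.673

FS = 3.67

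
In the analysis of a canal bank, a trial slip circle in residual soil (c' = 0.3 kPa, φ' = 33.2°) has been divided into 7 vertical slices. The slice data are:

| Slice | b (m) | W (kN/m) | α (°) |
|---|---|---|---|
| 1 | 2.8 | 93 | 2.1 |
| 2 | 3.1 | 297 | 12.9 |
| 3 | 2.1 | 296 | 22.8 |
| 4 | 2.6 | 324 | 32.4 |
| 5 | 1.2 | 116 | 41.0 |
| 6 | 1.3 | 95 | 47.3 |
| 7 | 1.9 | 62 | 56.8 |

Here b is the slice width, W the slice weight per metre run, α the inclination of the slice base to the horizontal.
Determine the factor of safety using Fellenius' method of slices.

FS = 1.32

Ordinary method of slices: FS = Σ[c'·Δl_i + (W_i cosα_i)·tanφ'] / Σ W_i sinα_i, with Δl_i = b_i / cosα_i.
Slice 1: Δl = 2.8/cos2.1° = 2.802 m; N'_1 = 93·cos2.1° = 92.9; c'Δl = 0.84; W sinα = 3.4
Slice 2: Δl = 3.1/cos12.9° = 3.180 m; N'_2 = 297·cos12.9° = 289.5; c'Δl = 0.95; W sinα = 66.3
Slice 3: Δl = 2.1/cos22.8° = 2.278 m; N'_3 = 296·cos22.8° = 272.9; c'Δl = 0.68; W sinα = 114.7
Slice 4: Δl = 2.6/cos32.4° = 3.079 m; N'_4 = 324·cos32.4° = 273.6; c'Δl = 0.92; W sinα = 173.6
Slice 5: Δl = 1.2/cos41.0° = 1.590 m; N'_5 = 116·cos41.0° = 87.5; c'Δl = 0.48; W sinα = 76.1
Slice 6: Δl = 1.3/cos47.3° = 1.917 m; N'_6 = 95·cos47.3° = 64.4; c'Δl = 0.58; W sinα = 69.8
Slice 7: Δl = 1.9/cos56.8° = 3.470 m; N'_7 = 62·cos56.8° = 33.9; c'Δl = 1.04; W sinα = 51.9
Σc'Δl = 5.5 kN/m; ΣN' = 1114.8 kN/m; ΣW sinα = 555.8 kN/m
Resisting = 5.5 + 1114.8·tan33.2° = 5.5 + 729.5 = 735.0 kN/m
FS = 735.0 / 555.8 = 1.322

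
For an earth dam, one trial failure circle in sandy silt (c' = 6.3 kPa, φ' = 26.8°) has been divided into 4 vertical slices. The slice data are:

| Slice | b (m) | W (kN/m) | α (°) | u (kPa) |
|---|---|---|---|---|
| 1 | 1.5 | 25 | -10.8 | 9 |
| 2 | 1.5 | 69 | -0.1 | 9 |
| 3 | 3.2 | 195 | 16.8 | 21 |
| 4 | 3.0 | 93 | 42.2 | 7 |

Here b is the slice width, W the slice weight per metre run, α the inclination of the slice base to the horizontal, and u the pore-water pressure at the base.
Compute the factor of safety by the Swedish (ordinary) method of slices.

FS = 1.57

Ordinary method of slices: FS = Σ[c'·Δl_i + (W_i cosα_i − u_i·Δl_i)·tanφ'] / Σ W_i sinα_i, with Δl_i = b_i / cosα_i.
Slice 1: Δl = 1.5/cos(-10.8°) = 1.527 m; N'_1 = 25·cos(-10.8°) − 9·1.527 = 10.8; c'Δl = 9.62; W sinα = -4.7
Slice 2: Δl = 1.5/cos(-0.1°) = 1.500 m; N'_2 = 69·cos(-0.1°) − 9·1.500 = 55.5; c'Δl = 9.45; W sinα = -0.1
Slice 3: Δl = 3.2/cos16.8° = 3.343 m; N'_3 = 195·cos16.8° − 21·3.343 = 116.5; c'Δl = 21.06; W sinα = 56.4
Slice 4: Δl = 3.0/cos42.2° = 4.050 m; N'_4 = 93·cos42.2° − 7·4.050 = 40.5; c'Δl = 25.51; W sinα = 62.5
Σc'Δl = 65.6 kN/m; ΣN' = 223.3 kN/m; ΣW sinα = 114.0 kN/m
Resisting = 65.6 + 223.3·tan26.8° = 65.6 + 112.8 = 178.5 kN/m
FS = 178.5 / 114.0 = 1.565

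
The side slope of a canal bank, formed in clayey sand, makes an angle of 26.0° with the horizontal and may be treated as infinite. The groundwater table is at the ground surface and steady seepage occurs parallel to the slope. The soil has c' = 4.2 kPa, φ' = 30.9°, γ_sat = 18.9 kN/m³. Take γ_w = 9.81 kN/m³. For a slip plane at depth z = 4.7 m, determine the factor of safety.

FS = 0.71

With seepage parallel to the slope and the water table at the surface, the effective normal stress on the slip plane uses the buoyant unit weight γ' = γ_sat − γ_w while the driving shear stress uses γ_sat:
FS = [c' + γ' z cos²β tanφ'] / [γ_sat z sinβ cosβ]
γ' = 18.9 − 9.81 = 9.09 kN/m³
Numerator = 4.2 + 9.09·4.7·cos²26.0°·tan30.9° = 4.2 + 9.09·4.7·0.8078·0.5985 = 24.856 kPa
Denominator = 18.9·4.7·sin26.0°·cos26.0° = 18.9·4.7·0.4384·0.8988 = 34.999 kPa
FS = 24.856 / 34.999 = 0.710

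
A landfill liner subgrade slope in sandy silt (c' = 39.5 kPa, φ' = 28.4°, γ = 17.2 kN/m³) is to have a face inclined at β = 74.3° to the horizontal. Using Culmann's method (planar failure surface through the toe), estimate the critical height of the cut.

Culmann's analysis gives the critical failure plane at α_cr = (β + φ')/2 = (74.3 + 28.4)/2 = 51.3°, and the critical height
H_c = (4c'/γ) · sinβ cosφ' / [1 − cos(β − φ')]
    = (4·39.5/17.2) · sin74.3°·cos28.4° / [1 − cos(45.9°)]
    = 9.186 · 0.9627·0.8796 / [1 − 0.6959]
    = 9.186 · 0.8468 / 0.3041
    = 25.58 m

H_c = 25.58 m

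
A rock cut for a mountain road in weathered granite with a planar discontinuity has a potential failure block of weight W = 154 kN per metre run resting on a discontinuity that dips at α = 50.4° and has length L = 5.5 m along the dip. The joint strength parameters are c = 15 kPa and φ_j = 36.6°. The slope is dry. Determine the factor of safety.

Resolving the block weight along and normal to the plane and applying the Mohr–Coulomb strength on the joint:
N' = W cosα = 154·cos50.4° = 98.2 kN/m
Driving force T = W sinα = 154·sin50.4° = 118.7 kN/m
Resisting force R = c·L + N'·tanφ_j = 15·5.5 + 98.2·tan36.6° = 82.5 + 72.9 = 155.4 kN/m
FS = R / T = 155.4 / 118.7 = 1.310

FS = 1.31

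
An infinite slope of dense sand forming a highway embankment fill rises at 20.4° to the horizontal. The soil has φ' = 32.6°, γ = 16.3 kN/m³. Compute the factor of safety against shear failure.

FS = 1.72

For a dry cohesionless infinite slope the factor of safety is FS = tanφ' / tanβ.
FS = tan32.6° / tan20.4° = 0.6395 / 0.3719 = 1.720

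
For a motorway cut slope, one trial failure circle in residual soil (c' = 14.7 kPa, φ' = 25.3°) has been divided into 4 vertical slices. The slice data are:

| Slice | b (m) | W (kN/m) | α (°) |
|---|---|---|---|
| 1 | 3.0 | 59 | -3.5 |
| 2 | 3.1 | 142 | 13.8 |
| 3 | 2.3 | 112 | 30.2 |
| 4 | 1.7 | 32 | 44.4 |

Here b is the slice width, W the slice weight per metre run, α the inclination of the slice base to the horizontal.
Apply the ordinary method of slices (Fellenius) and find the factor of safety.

FS = 2.89

Ordinary method of slices: FS = Σ[c'·Δl_i + (W_i cosα_i)·tanφ'] / Σ W_i sinα_i, with Δl_i = b_i / cosα_i.
Slice 1: Δl = 3.0/cos(-3.5°) = 3.006 m; N'_1 = 59·cos(-3.5°) = 58.9; c'Δl = 44.18; W sinα = -3.6
Slice 2: Δl = 3.1/cos13.8° = 3.192 m; N'_2 = 142·cos13.8° = 137.9; c'Δl = 46.92; W sinα = 33.9
Slice 3: Δl = 2.3/cos30.2° = 2.661 m; N'_3 = 112·cos30.2° = 96.8; c'Δl = 39.12; W sinα = 56.3
Slice 4: Δl = 1.7/cos44.4° = 2.379 m; N'_4 = 32·cos44.4° = 22.9; c'Δl = 34.98; W sinα = 22.4
Σc'Δl = 165.2 kN/m; ΣN' = 316.5 kN/m; ΣW sinα = 109.0 kN/m
Resisting = 165.2 + 316.5·tan25.3° = 165.2 + 149.6 = 314.8 kN/m
FS = 314.8 / 109.0 = 2.888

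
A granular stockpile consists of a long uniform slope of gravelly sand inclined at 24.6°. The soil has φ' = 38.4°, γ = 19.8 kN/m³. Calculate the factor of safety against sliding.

For a dry cohesionless infinite slope the factor of safety is FS = tanφ' / tanβ.
FS = tan38.4° / tan24.6° = 0.7926 / 0.4578 = 1.731

FS = 1.73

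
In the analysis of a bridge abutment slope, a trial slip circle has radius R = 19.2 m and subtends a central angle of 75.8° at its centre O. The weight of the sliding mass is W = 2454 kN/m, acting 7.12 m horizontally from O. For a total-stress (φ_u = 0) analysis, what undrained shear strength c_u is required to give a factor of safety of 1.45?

c_u = 51.9 kPa

FS = c_u·L_a·R / (W·d), so c_u = FS·W·d / (L_a·R).
Arc length L_a = R·θ = 19.2·(75.8°·π/180) = 19.2·1.3230 = 25.40 m
c_u = 1.45·2454·7.12 / (25.40·19.2) = 25335.1 / 487.70 = 51.95 kPa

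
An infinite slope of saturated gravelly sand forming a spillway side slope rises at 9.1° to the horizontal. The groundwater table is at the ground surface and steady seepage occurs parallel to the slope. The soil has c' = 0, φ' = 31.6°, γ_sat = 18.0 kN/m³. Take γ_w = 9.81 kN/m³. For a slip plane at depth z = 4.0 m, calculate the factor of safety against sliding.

With seepage parallel to the slope and the water table at the surface, the effective normal stress on the slip plane uses the buoyant unit weight γ' = γ_sat − γ_w while the driving shear stress uses γ_sat:
FS = [c' + γ' z cos²β tanφ'] / [γ_sat z sinβ cosβ]
(For c' = 0 this reduces to FS = (γ'/γ_sat)·tanφ'/tanβ.)
γ' = 18.0 − 9.81 = 8.19 kN/m³
Numerator = 0.0 + 8.19·4.0·cos²9.1°·tan31.6° = 0.0 + 8.19·4.0·0.9750·0.6152 = 19.650 kPa
Denominator = 18.0·4.0·sin9.1°·cos9.1° = 18.0·4.0·0.1582·0.9874 = 11.244 kPa
FS = 19.650 / 11.244 = 1.748

FS = 1.75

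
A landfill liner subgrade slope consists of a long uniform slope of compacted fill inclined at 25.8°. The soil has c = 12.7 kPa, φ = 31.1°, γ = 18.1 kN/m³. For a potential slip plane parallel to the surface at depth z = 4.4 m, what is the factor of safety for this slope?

FS = 1.65

For an infinite slope with a slip plane parallel to the surface (no pore pressure): FS = [c + γz cos²β tanφ] / [γz sinβ cosβ].
γz = 18.1·4.4 = 79.64 kN/m²
Numerator = 12.7 + 79.64·cos²25.8°·tan31.1° = 12.7 + 79.64·0.8106·0.6032 = 51.642 kPa
Denominator = 79.64·sin25.8°·cos25.8° = 79.64·0.4352·0.9003 = 31.207 kPa
FS = 51.642 / 31.207 = 1.655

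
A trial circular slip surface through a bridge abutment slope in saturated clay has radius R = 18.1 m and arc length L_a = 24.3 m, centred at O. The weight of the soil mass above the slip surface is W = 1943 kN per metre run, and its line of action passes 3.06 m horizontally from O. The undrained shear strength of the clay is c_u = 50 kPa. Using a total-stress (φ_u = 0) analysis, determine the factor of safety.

Taking moments about the centre O, the resisting moment is provided by the undrained shear strength acting along the arc:
M_R = c_u·L_a·R = 50·24.30·18.1 = 21991.5 kN·m/m
M_D = W·d = 1943·3.06 = 5945.6 kN·m/m
FS = M_R / M_D = 21991.5 / 5945.6 = 3.699

FS = 3.70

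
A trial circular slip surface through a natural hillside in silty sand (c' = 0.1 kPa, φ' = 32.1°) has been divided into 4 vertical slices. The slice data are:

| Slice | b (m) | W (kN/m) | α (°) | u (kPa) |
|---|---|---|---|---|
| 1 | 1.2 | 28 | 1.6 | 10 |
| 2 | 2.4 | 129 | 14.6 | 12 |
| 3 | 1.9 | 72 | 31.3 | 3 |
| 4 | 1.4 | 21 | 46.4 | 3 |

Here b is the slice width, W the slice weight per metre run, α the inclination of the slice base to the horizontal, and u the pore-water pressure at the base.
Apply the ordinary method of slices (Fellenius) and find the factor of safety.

Ordinary method of slices: FS = Σ[c'·Δl_i + (W_i cosα_i − u_i·Δl_i)·tanφ'] / Σ W_i sinα_i, with Δl_i = b_i / cosα_i.
Slice 1: Δl = 1.2/cos1.6° = 1.200 m; N'_1 = 28·cos1.6° − 10·1.200 = 16.0; c'Δl = 0.12; W sinα = 0.8
Slice 2: Δl = 2.4/cos14.6° = 2.480 m; N'_2 = 129·cos14.6° − 12·2.480 = 95.1; c'Δl = 0.25; W sinα = 32.5
Slice 3: Δl = 1.9/cos31.3° = 2.224 m; N'_3 = 72·cos31.3° − 3·2.224 = 54.9; c'Δl = 0.22; W sinα = 37.4
Slice 4: Δl = 1.4/cos46.4° = 2.030 m; N'_4 = 21·cos46.4° − 3·2.030 = 8.4; c'Δl = 0.20; W sinα = 15.2
Σc'Δl = 0.8 kN/m; ΣN' = 174.3 kN/m; ΣW sinα = 85.9 kN/m
Resisting = 0.8 + 174.3·tan32.1° = 0.8 + 109.3 = 110.1 kN/m
FS = 110.1 / 85.9 = 1.282

FS = 1.28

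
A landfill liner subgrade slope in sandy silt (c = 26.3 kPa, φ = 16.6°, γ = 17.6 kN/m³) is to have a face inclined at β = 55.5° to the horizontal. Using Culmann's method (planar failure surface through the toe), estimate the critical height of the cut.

Culmann's analysis gives the critical failure plane at α_cr = (β + φ)/2 = (55.5 + 16.6)/2 = 36.0°, and the critical height
H_c = (4c/γ) · sinβ cosφ / [1 − cos(β − φ)]
    = (4·26.3/17.6) · sin55.5°·cos16.6° / [1 − cos(38.9°)]
    = 5.977 · 0.8241·0.9583 / [1 − 0.7782]
    = 5.977 · 0.7898 / 0.2218
    = 21.29 m

H_c = 21.29 m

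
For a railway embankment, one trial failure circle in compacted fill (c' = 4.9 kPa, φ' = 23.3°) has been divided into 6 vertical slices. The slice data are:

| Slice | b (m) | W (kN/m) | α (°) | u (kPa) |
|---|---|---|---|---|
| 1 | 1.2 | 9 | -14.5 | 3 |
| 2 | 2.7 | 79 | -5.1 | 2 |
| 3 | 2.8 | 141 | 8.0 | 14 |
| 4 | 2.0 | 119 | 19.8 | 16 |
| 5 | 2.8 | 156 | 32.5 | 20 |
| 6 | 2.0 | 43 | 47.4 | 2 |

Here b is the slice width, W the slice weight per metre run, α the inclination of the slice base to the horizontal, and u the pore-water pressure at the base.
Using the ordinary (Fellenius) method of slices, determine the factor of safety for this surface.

FS = 1.34

Ordinary method of slices: FS = Σ[c'·Δl_i + (W_i cosα_i − u_i·Δl_i)·tanφ'] / Σ W_i sinα_i, with Δl_i = b_i / cosα_i.
Slice 1: Δl = 1.2/cos(-14.5°) = 1.239 m; N'_1 = 9·cos(-14.5°) − 3·1.239 = 5.0; c'Δl = 6.07; W sinα = -2.3
Slice 2: Δl = 2.7/cos(-5.1°) = 2.711 m; N'_2 = 79·cos(-5.1°) − 2·2.711 = 73.3; c'Δl = 13.28; W sinα = -7.0
Slice 3: Δl = 2.8/cos8.0° = 2.828 m; N'_3 = 141·cos8.0° − 14·2.828 = 100.0; c'Δl = 13.85; W sinα = 19.6
Slice 4: Δl = 2.0/cos19.8° = 2.126 m; N'_4 = 119·cos19.8° − 16·2.126 = 78.0; c'Δl = 10.42; W sinα = 40.3
Slice 5: Δl = 2.8/cos32.5° = 3.320 m; N'_5 = 156·cos32.5° − 20·3.320 = 65.2; c'Δl = 16.27; W sinα = 83.8
Slice 6: Δl = 2.0/cos47.4° = 2.955 m; N'_6 = 43·cos47.4° − 2·2.955 = 23.2; c'Δl = 14.48; W sinα = 31.7
Σc'Δl = 74.4 kN/m; ΣN' = 344.6 kN/m; ΣW sinα = 166.1 kN/m
Resisting = 74.4 + 344.6·tan23.3° = 74.4 + 148.4 = 222.8 kN/m
FS = 222.8 / 166.1 = 1.341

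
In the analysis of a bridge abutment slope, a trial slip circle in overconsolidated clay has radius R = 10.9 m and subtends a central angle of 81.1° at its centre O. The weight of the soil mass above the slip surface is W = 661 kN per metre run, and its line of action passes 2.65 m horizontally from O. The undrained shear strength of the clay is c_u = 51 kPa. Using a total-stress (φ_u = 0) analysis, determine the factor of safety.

Taking moments about the centre O, the resisting moment is provided by the undrained shear strength acting along the arc:
Arc length L_a = R·θ = 10.9·(81.1°·π/180) = 10.9·1.4155 = 15.43 m
M_R = c_u·L_a·R = 51·15.43·10.9 = 8576.7 kN·m/m
M_D = W·d = 661·2.65 = 1751.6 kN·m/m
FS = M_R / M_D = 8576.7 / 1751.6 = 4.896

FS = 4.90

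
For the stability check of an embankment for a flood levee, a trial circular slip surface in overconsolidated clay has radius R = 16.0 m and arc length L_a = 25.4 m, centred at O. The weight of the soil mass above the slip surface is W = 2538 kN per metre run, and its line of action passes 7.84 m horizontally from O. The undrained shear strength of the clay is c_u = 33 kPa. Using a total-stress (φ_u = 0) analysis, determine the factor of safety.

Taking moments about the centre O, the resisting moment is provided by the undrained shear strength acting along the arc:
M_R = c_u·L_a·R = 33·25.40·16.0 = 13411.2 kN·m/m
M_D = W·d = 2538·7.84 = 19897.9 kN·m/m
FS = M_R / M_D = 13411.2 / 19897.9 = 0.674

FS = 0.67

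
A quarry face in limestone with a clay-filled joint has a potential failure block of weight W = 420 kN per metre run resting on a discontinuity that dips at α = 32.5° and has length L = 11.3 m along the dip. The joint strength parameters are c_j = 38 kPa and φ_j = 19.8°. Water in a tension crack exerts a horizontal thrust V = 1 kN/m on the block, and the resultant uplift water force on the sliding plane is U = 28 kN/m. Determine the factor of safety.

Resolving the block weight along and normal to the plane and applying the Mohr–Coulomb strength on the joint:
N' = W cosα − U − V sinα = 420·cos32.5° − 28 − 1·sin32.5° = 325.7 kN/m
Driving force T = W sinα + V cosα = 420·sin32.5° + 1·cos32.5° = 226.5 kN/m
Resisting force R = c_j·L + N'·tanφ_j = 38·11.3 + 325.7·tan19.8° = 429.4 + 117.3 = 546.7 kN/m
FS = R / T = 546.7 / 226.5 = 2.413

FS = 2.41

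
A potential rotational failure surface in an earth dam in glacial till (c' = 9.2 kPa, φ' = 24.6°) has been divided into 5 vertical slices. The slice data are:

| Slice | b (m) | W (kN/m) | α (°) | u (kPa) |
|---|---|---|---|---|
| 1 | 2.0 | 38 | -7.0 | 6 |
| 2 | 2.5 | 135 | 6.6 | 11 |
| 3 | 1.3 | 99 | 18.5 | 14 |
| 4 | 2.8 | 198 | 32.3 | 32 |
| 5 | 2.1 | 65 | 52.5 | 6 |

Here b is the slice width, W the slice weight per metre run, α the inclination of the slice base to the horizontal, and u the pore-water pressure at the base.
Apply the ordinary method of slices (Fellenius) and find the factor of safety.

FS = 1.24

Ordinary method of slices: FS = Σ[c'·Δl_i + (W_i cosα_i − u_i·Δl_i)·tanφ'] / Σ W_i sinα_i, with Δl_i = b_i / cosα_i.
Slice 1: Δl = 2.0/cos(-7.0°) = 2.015 m; N'_1 = 38·cos(-7.0°) − 6·2.015 = 25.6; c'Δl = 18.54; W sinα = -4.6
Slice 2: Δl = 2.5/cos6.6° = 2.517 m; N'_2 = 135·cos6.6° − 11·2.517 = 106.4; c'Δl = 23.15; W sinα = 15.5
Slice 3: Δl = 1.3/cos18.5° = 1.371 m; N'_3 = 99·cos18.5° − 14·1.371 = 74.7; c'Δl = 12.61; W sinα = 31.4
Slice 4: Δl = 2.8/cos32.3° = 3.313 m; N'_4 = 198·cos32.3° − 32·3.313 = 61.4; c'Δl = 30.48; W sinα = 105.8
Slice 5: Δl = 2.1/cos52.5° = 3.450 m; N'_5 = 65·cos52.5° − 6·3.450 = 18.9; c'Δl = 31.74; W sinα = 51.6
Σc'Δl = 116.5 kN/m; ΣN' = 287.0 kN/m; ΣW sinα = 199.7 kN/m
Resisting = 116.5 + 287.0·tan24.6° = 116.5 + 131.4 = 247.9 kN/m
FS = 247.9 / 199.7 = 1.242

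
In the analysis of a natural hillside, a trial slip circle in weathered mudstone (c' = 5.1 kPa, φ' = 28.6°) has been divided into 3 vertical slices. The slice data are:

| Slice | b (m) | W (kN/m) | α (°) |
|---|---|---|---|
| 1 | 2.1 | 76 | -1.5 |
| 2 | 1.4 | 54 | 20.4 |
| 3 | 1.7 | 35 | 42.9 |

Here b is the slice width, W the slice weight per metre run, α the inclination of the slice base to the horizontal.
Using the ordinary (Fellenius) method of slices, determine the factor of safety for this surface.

FS = 2.78

Ordinary method of slices: FS = Σ[c'·Δl_i + (W_i cosα_i)·tanφ'] / Σ W_i sinα_i, with Δl_i = b_i / cosα_i.
Slice 1: Δl = 2.1/cos(-1.5°) = 2.101 m; N'_1 = 76·cos(-1.5°) = 76.0; c'Δl = 10.71; W sinα = -2.0
Slice 2: Δl = 1.4/cos20.4° = 1.494 m; N'_2 = 54·cos20.4° = 50.6; c'Δl = 7.62; W sinα = 18.8
Slice 3: Δl = 1.7/cos42.9° = 2.321 m; N'_3 = 35·cos42.9° = 25.6; c'Δl = 11.84; W sinα = 23.8
Σc'Δl = 30.2 kN/m; ΣN' = 152.2 kN/m; ΣW sinα = 40.7 kN/m
Resisting = 30.2 + 152.2·tan28.6° = 30.2 + 83.0 = 113.2 kN/m
FS = 113.2 / 40.7 = 2.783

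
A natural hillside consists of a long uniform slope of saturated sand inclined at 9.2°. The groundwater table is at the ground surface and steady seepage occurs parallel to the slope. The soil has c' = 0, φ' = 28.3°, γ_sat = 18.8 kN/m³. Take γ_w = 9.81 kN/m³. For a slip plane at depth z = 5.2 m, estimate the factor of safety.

FS = 1.59

With seepage parallel to the slope and the water table at the surface, the effective normal stress on the slip plane uses the buoyant unit weight γ' = γ_sat − γ_w while the driving shear stress uses γ_sat:
FS = [c' + γ' z cos²β tanφ'] / [γ_sat z sinβ cosβ]
(For c' = 0 this reduces to FS = (γ'/γ_sat)·tanφ'/tanβ.)
γ' = 18.8 − 9.81 = 8.99 kN/m³
Numerator = 0.0 + 8.99·5.2·cos²9.2°·tan28.3° = 0.0 + 8.99·5.2·0.9744·0.5384 = 24.528 kPa
Denominator = 18.8·5.2·sin9.2°·cos9.2° = 18.8·5.2·0.1599·0.9871 = 15.429 kPa
FS = 24.528 / 15.429 = 1.590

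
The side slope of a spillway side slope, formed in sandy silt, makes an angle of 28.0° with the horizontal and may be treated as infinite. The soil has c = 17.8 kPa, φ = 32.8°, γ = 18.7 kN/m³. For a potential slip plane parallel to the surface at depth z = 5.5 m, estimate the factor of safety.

FS = 1.63

For an infinite slope with a slip plane parallel to the surface (no pore pressure): FS = [c + γz cos²β tanφ] / [γz sinβ cosβ].
γz = 18.7·5.5 = 102.85 kN/m²
Numerator = 17.8 + 102.85·cos²28.0°·tan32.8° = 17.8 + 102.85·0.7796·0.6445 = 69.473 kPa
Denominator = 102.85·sin28.0°·cos28.0° = 102.85·0.4695·0.8829 = 42.633 kPa
FS = 69.473 / 42.633 = 1.630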